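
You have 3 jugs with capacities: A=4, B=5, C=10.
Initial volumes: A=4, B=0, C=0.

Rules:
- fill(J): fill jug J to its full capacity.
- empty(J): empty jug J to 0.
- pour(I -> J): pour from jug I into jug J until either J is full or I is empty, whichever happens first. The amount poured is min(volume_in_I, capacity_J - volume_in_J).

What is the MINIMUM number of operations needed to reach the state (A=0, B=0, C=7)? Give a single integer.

Answer: 7

Derivation:
BFS from (A=4, B=0, C=0). One shortest path:
  1. pour(A -> B) -> (A=0 B=4 C=0)
  2. fill(A) -> (A=4 B=4 C=0)
  3. pour(A -> B) -> (A=3 B=5 C=0)
  4. empty(B) -> (A=3 B=0 C=0)
  5. pour(A -> C) -> (A=0 B=0 C=3)
  6. fill(A) -> (A=4 B=0 C=3)
  7. pour(A -> C) -> (A=0 B=0 C=7)
Reached target in 7 moves.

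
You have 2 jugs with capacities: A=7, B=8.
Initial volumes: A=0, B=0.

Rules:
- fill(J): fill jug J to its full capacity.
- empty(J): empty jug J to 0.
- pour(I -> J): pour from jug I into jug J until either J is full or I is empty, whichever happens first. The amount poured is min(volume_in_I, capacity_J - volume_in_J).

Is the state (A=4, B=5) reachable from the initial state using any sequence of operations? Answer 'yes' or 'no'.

Answer: no

Derivation:
BFS explored all 30 reachable states.
Reachable set includes: (0,0), (0,1), (0,2), (0,3), (0,4), (0,5), (0,6), (0,7), (0,8), (1,0), (1,8), (2,0) ...
Target (A=4, B=5) not in reachable set → no.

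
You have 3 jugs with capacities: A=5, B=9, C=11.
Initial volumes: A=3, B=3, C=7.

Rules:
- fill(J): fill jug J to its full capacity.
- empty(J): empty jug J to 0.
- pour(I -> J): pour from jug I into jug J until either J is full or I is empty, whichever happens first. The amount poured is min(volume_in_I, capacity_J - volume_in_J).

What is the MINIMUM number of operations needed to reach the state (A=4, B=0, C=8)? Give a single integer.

BFS from (A=3, B=3, C=7). One shortest path:
  1. fill(B) -> (A=3 B=9 C=7)
  2. empty(C) -> (A=3 B=9 C=0)
  3. pour(A -> C) -> (A=0 B=9 C=3)
  4. pour(B -> A) -> (A=5 B=4 C=3)
  5. pour(A -> C) -> (A=0 B=4 C=8)
  6. pour(B -> A) -> (A=4 B=0 C=8)
Reached target in 6 moves.

Answer: 6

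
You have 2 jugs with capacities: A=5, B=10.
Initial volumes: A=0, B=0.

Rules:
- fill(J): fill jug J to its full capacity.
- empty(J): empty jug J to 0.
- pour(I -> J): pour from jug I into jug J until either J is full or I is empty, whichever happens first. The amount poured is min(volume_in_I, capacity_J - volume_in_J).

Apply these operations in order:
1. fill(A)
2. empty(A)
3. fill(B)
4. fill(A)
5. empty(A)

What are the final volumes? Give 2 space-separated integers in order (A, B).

Answer: 0 10

Derivation:
Step 1: fill(A) -> (A=5 B=0)
Step 2: empty(A) -> (A=0 B=0)
Step 3: fill(B) -> (A=0 B=10)
Step 4: fill(A) -> (A=5 B=10)
Step 5: empty(A) -> (A=0 B=10)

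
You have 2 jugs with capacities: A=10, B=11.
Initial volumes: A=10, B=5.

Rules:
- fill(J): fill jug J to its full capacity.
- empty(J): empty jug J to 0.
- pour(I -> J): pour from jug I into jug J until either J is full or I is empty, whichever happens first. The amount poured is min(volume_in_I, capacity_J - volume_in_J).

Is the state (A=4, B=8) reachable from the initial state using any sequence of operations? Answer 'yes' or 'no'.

Answer: no

Derivation:
BFS explored all 42 reachable states.
Reachable set includes: (0,0), (0,1), (0,2), (0,3), (0,4), (0,5), (0,6), (0,7), (0,8), (0,9), (0,10), (0,11) ...
Target (A=4, B=8) not in reachable set → no.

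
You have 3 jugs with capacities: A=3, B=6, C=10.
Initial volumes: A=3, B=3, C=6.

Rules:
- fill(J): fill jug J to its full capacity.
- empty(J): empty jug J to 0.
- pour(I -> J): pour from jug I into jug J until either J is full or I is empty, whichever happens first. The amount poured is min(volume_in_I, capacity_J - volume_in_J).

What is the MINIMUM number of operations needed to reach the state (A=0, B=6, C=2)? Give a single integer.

BFS from (A=3, B=3, C=6). One shortest path:
  1. pour(A -> B) -> (A=0 B=6 C=6)
  2. pour(B -> C) -> (A=0 B=2 C=10)
  3. empty(C) -> (A=0 B=2 C=0)
  4. pour(B -> C) -> (A=0 B=0 C=2)
  5. fill(B) -> (A=0 B=6 C=2)
Reached target in 5 moves.

Answer: 5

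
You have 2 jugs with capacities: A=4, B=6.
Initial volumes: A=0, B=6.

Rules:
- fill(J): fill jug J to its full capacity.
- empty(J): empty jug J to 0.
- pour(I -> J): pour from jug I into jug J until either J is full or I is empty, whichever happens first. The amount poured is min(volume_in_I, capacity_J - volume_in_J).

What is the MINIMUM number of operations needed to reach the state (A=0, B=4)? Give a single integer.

Answer: 3

Derivation:
BFS from (A=0, B=6). One shortest path:
  1. fill(A) -> (A=4 B=6)
  2. empty(B) -> (A=4 B=0)
  3. pour(A -> B) -> (A=0 B=4)
Reached target in 3 moves.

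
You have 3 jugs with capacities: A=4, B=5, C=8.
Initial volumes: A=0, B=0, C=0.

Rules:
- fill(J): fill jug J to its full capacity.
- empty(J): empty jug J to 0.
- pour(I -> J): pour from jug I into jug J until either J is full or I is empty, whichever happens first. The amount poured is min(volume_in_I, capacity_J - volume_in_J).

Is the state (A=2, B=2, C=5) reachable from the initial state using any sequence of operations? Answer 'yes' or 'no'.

Answer: no

Derivation:
BFS explored all 186 reachable states.
Reachable set includes: (0,0,0), (0,0,1), (0,0,2), (0,0,3), (0,0,4), (0,0,5), (0,0,6), (0,0,7), (0,0,8), (0,1,0), (0,1,1), (0,1,2) ...
Target (A=2, B=2, C=5) not in reachable set → no.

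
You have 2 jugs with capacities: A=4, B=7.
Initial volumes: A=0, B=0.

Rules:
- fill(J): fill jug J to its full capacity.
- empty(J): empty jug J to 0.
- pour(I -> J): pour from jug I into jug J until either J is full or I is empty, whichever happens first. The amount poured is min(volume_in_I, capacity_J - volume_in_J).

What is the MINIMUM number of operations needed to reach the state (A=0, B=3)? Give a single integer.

Answer: 3

Derivation:
BFS from (A=0, B=0). One shortest path:
  1. fill(B) -> (A=0 B=7)
  2. pour(B -> A) -> (A=4 B=3)
  3. empty(A) -> (A=0 B=3)
Reached target in 3 moves.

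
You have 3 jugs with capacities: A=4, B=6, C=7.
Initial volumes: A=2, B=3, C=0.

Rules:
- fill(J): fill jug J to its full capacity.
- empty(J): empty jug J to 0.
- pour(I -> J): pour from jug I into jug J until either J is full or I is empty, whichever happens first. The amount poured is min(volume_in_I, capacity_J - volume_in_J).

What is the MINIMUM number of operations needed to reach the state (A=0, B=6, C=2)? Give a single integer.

BFS from (A=2, B=3, C=0). One shortest path:
  1. fill(B) -> (A=2 B=6 C=0)
  2. pour(A -> C) -> (A=0 B=6 C=2)
Reached target in 2 moves.

Answer: 2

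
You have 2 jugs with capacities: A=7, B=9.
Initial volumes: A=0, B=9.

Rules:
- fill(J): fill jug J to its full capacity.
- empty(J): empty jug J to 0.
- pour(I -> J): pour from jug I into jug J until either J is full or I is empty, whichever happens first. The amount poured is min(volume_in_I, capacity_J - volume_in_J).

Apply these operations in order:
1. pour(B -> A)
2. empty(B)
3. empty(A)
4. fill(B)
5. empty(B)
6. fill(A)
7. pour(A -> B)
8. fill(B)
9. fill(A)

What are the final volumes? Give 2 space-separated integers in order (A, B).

Answer: 7 9

Derivation:
Step 1: pour(B -> A) -> (A=7 B=2)
Step 2: empty(B) -> (A=7 B=0)
Step 3: empty(A) -> (A=0 B=0)
Step 4: fill(B) -> (A=0 B=9)
Step 5: empty(B) -> (A=0 B=0)
Step 6: fill(A) -> (A=7 B=0)
Step 7: pour(A -> B) -> (A=0 B=7)
Step 8: fill(B) -> (A=0 B=9)
Step 9: fill(A) -> (A=7 B=9)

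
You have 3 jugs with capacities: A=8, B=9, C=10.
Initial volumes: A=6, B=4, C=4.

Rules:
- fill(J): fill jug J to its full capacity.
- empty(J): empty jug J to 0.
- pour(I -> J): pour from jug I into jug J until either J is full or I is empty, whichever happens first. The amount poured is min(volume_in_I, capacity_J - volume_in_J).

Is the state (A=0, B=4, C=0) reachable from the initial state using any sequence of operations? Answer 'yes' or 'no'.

BFS from (A=6, B=4, C=4):
  1. empty(A) -> (A=0 B=4 C=4)
  2. empty(C) -> (A=0 B=4 C=0)
Target reached → yes.

Answer: yes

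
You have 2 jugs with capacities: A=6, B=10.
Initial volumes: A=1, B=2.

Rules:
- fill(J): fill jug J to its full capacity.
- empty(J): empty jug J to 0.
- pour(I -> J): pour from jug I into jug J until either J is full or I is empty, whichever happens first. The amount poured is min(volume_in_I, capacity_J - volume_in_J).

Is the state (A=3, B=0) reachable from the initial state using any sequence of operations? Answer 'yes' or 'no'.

BFS from (A=1, B=2):
  1. pour(B -> A) -> (A=3 B=0)
Target reached → yes.

Answer: yes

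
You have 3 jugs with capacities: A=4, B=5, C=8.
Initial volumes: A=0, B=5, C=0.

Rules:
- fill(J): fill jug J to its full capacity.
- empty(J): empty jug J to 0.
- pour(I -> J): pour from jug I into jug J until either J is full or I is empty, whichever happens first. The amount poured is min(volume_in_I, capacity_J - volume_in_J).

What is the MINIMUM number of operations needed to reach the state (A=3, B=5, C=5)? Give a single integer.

BFS from (A=0, B=5, C=0). One shortest path:
  1. fill(A) -> (A=4 B=5 C=0)
  2. pour(B -> C) -> (A=4 B=0 C=5)
  3. pour(A -> B) -> (A=0 B=4 C=5)
  4. fill(A) -> (A=4 B=4 C=5)
  5. pour(A -> B) -> (A=3 B=5 C=5)
Reached target in 5 moves.

Answer: 5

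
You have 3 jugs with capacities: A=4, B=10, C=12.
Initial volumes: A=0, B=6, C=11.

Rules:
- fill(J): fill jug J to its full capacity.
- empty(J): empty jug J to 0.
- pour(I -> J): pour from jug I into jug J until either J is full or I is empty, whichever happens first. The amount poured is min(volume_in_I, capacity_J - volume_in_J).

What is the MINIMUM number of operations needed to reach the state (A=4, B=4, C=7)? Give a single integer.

Answer: 4

Derivation:
BFS from (A=0, B=6, C=11). One shortest path:
  1. fill(A) -> (A=4 B=6 C=11)
  2. empty(B) -> (A=4 B=0 C=11)
  3. pour(A -> B) -> (A=0 B=4 C=11)
  4. pour(C -> A) -> (A=4 B=4 C=7)
Reached target in 4 moves.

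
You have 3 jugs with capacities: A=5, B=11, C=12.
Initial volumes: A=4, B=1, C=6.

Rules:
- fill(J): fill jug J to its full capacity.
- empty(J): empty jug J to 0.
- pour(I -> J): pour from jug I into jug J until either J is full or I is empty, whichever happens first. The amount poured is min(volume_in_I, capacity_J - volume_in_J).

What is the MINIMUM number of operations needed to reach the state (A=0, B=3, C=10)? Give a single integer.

Answer: 7

Derivation:
BFS from (A=4, B=1, C=6). One shortest path:
  1. empty(A) -> (A=0 B=1 C=6)
  2. fill(C) -> (A=0 B=1 C=12)
  3. pour(C -> A) -> (A=5 B=1 C=7)
  4. pour(C -> B) -> (A=5 B=8 C=0)
  5. pour(A -> C) -> (A=0 B=8 C=5)
  6. pour(B -> A) -> (A=5 B=3 C=5)
  7. pour(A -> C) -> (A=0 B=3 C=10)
Reached target in 7 moves.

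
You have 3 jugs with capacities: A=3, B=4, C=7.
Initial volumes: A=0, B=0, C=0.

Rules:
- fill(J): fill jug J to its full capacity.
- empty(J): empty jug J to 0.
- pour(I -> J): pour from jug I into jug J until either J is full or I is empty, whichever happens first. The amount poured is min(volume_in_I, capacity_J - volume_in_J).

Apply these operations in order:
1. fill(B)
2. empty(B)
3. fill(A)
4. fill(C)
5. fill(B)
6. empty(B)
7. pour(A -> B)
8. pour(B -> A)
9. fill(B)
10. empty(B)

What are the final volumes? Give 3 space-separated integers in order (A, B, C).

Answer: 3 0 7

Derivation:
Step 1: fill(B) -> (A=0 B=4 C=0)
Step 2: empty(B) -> (A=0 B=0 C=0)
Step 3: fill(A) -> (A=3 B=0 C=0)
Step 4: fill(C) -> (A=3 B=0 C=7)
Step 5: fill(B) -> (A=3 B=4 C=7)
Step 6: empty(B) -> (A=3 B=0 C=7)
Step 7: pour(A -> B) -> (A=0 B=3 C=7)
Step 8: pour(B -> A) -> (A=3 B=0 C=7)
Step 9: fill(B) -> (A=3 B=4 C=7)
Step 10: empty(B) -> (A=3 B=0 C=7)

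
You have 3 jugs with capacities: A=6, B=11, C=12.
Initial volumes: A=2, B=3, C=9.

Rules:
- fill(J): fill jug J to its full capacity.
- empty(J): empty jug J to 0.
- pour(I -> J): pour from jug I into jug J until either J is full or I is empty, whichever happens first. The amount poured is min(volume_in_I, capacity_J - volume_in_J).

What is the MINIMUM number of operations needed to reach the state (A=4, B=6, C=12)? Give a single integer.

BFS from (A=2, B=3, C=9). One shortest path:
  1. fill(A) -> (A=6 B=3 C=9)
  2. fill(C) -> (A=6 B=3 C=12)
  3. pour(C -> B) -> (A=6 B=11 C=4)
  4. empty(B) -> (A=6 B=0 C=4)
  5. pour(A -> B) -> (A=0 B=6 C=4)
  6. pour(C -> A) -> (A=4 B=6 C=0)
  7. fill(C) -> (A=4 B=6 C=12)
Reached target in 7 moves.

Answer: 7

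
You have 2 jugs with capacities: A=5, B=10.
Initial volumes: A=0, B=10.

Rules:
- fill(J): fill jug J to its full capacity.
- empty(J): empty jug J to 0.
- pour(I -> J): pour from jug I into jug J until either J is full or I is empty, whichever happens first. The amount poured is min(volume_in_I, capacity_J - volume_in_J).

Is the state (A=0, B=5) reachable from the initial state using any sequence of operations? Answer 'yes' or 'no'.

BFS from (A=0, B=10):
  1. pour(B -> A) -> (A=5 B=5)
  2. empty(A) -> (A=0 B=5)
Target reached → yes.

Answer: yes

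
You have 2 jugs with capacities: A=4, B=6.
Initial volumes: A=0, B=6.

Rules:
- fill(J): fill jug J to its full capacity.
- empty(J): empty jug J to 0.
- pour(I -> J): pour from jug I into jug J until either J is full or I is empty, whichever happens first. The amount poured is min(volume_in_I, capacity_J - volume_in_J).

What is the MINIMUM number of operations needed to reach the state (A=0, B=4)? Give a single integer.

Answer: 3

Derivation:
BFS from (A=0, B=6). One shortest path:
  1. fill(A) -> (A=4 B=6)
  2. empty(B) -> (A=4 B=0)
  3. pour(A -> B) -> (A=0 B=4)
Reached target in 3 moves.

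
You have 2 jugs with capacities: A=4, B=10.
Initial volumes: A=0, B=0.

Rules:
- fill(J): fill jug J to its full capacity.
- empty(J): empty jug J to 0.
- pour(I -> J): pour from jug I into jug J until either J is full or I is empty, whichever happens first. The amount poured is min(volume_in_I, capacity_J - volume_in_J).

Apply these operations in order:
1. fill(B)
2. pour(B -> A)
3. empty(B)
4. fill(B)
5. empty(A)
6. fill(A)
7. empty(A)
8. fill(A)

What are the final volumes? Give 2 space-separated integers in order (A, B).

Answer: 4 10

Derivation:
Step 1: fill(B) -> (A=0 B=10)
Step 2: pour(B -> A) -> (A=4 B=6)
Step 3: empty(B) -> (A=4 B=0)
Step 4: fill(B) -> (A=4 B=10)
Step 5: empty(A) -> (A=0 B=10)
Step 6: fill(A) -> (A=4 B=10)
Step 7: empty(A) -> (A=0 B=10)
Step 8: fill(A) -> (A=4 B=10)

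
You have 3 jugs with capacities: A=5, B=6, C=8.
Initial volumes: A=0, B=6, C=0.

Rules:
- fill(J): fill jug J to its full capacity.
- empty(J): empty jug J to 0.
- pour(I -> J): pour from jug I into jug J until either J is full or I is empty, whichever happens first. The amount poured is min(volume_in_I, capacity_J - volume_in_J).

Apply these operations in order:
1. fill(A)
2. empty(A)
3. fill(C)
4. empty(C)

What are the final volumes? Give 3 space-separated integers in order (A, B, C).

Answer: 0 6 0

Derivation:
Step 1: fill(A) -> (A=5 B=6 C=0)
Step 2: empty(A) -> (A=0 B=6 C=0)
Step 3: fill(C) -> (A=0 B=6 C=8)
Step 4: empty(C) -> (A=0 B=6 C=0)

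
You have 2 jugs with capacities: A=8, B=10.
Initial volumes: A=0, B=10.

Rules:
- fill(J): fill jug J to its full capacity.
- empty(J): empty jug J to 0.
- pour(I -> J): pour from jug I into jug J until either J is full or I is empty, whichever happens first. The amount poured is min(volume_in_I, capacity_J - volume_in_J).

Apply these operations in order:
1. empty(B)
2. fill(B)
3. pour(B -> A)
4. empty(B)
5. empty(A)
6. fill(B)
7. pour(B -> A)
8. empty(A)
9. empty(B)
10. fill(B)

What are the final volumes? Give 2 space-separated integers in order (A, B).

Answer: 0 10

Derivation:
Step 1: empty(B) -> (A=0 B=0)
Step 2: fill(B) -> (A=0 B=10)
Step 3: pour(B -> A) -> (A=8 B=2)
Step 4: empty(B) -> (A=8 B=0)
Step 5: empty(A) -> (A=0 B=0)
Step 6: fill(B) -> (A=0 B=10)
Step 7: pour(B -> A) -> (A=8 B=2)
Step 8: empty(A) -> (A=0 B=2)
Step 9: empty(B) -> (A=0 B=0)
Step 10: fill(B) -> (A=0 B=10)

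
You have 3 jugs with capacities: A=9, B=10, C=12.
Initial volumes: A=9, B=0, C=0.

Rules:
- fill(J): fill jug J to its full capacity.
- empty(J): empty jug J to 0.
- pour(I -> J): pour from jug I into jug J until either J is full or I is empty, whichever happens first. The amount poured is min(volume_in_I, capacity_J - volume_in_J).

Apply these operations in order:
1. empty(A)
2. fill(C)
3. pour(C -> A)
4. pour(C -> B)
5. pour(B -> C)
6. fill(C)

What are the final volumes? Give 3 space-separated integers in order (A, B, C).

Step 1: empty(A) -> (A=0 B=0 C=0)
Step 2: fill(C) -> (A=0 B=0 C=12)
Step 3: pour(C -> A) -> (A=9 B=0 C=3)
Step 4: pour(C -> B) -> (A=9 B=3 C=0)
Step 5: pour(B -> C) -> (A=9 B=0 C=3)
Step 6: fill(C) -> (A=9 B=0 C=12)

Answer: 9 0 12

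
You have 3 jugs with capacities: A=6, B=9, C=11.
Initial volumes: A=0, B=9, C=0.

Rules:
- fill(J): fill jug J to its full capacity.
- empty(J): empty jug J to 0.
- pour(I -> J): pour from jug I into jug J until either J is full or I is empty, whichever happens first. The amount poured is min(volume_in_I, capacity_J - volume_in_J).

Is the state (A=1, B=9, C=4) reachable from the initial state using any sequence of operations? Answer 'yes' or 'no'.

Answer: yes

Derivation:
BFS from (A=0, B=9, C=0):
  1. fill(C) -> (A=0 B=9 C=11)
  2. pour(B -> A) -> (A=6 B=3 C=11)
  3. empty(A) -> (A=0 B=3 C=11)
  4. pour(C -> A) -> (A=6 B=3 C=5)
  5. pour(C -> B) -> (A=6 B=8 C=0)
  6. pour(A -> C) -> (A=0 B=8 C=6)
  7. pour(B -> A) -> (A=6 B=2 C=6)
  8. pour(A -> C) -> (A=1 B=2 C=11)
  9. pour(C -> B) -> (A=1 B=9 C=4)
Target reached → yes.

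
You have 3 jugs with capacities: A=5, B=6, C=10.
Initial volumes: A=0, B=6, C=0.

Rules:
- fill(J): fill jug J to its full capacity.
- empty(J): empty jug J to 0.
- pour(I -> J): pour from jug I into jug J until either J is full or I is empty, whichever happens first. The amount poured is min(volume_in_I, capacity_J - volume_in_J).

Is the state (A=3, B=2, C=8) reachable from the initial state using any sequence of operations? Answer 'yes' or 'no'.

BFS explored all 282 reachable states.
Reachable set includes: (0,0,0), (0,0,1), (0,0,2), (0,0,3), (0,0,4), (0,0,5), (0,0,6), (0,0,7), (0,0,8), (0,0,9), (0,0,10), (0,1,0) ...
Target (A=3, B=2, C=8) not in reachable set → no.

Answer: no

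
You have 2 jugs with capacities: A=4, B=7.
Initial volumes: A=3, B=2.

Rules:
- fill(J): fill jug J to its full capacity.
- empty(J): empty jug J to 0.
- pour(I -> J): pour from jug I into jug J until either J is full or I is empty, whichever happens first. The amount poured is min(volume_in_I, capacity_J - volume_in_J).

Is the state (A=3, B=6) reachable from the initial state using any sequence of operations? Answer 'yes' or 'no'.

BFS explored all 23 reachable states.
Reachable set includes: (0,0), (0,1), (0,2), (0,3), (0,4), (0,5), (0,6), (0,7), (1,0), (1,7), (2,0), (2,7) ...
Target (A=3, B=6) not in reachable set → no.

Answer: no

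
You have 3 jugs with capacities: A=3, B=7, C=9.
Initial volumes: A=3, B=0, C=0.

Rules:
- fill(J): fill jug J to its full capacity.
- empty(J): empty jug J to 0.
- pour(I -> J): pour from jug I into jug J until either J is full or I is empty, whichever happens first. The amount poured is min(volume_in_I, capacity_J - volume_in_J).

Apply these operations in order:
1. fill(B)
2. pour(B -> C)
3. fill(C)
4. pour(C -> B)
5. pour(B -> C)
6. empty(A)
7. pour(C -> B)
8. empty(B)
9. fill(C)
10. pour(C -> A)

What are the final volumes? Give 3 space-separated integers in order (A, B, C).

Step 1: fill(B) -> (A=3 B=7 C=0)
Step 2: pour(B -> C) -> (A=3 B=0 C=7)
Step 3: fill(C) -> (A=3 B=0 C=9)
Step 4: pour(C -> B) -> (A=3 B=7 C=2)
Step 5: pour(B -> C) -> (A=3 B=0 C=9)
Step 6: empty(A) -> (A=0 B=0 C=9)
Step 7: pour(C -> B) -> (A=0 B=7 C=2)
Step 8: empty(B) -> (A=0 B=0 C=2)
Step 9: fill(C) -> (A=0 B=0 C=9)
Step 10: pour(C -> A) -> (A=3 B=0 C=6)

Answer: 3 0 6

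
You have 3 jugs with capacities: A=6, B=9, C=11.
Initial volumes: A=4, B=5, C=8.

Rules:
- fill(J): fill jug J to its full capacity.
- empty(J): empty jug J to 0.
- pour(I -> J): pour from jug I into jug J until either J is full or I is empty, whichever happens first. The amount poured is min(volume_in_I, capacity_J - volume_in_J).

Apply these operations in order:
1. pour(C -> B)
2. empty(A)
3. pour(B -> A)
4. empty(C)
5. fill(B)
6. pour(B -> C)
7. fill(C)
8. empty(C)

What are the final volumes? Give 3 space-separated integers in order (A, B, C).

Step 1: pour(C -> B) -> (A=4 B=9 C=4)
Step 2: empty(A) -> (A=0 B=9 C=4)
Step 3: pour(B -> A) -> (A=6 B=3 C=4)
Step 4: empty(C) -> (A=6 B=3 C=0)
Step 5: fill(B) -> (A=6 B=9 C=0)
Step 6: pour(B -> C) -> (A=6 B=0 C=9)
Step 7: fill(C) -> (A=6 B=0 C=11)
Step 8: empty(C) -> (A=6 B=0 C=0)

Answer: 6 0 0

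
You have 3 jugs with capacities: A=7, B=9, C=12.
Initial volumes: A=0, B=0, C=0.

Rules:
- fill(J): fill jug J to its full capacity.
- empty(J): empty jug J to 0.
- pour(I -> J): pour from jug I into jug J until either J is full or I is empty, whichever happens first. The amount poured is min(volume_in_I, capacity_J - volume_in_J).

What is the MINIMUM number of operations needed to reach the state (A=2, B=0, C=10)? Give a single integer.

Answer: 5

Derivation:
BFS from (A=0, B=0, C=0). One shortest path:
  1. fill(C) -> (A=0 B=0 C=12)
  2. pour(C -> B) -> (A=0 B=9 C=3)
  3. pour(B -> A) -> (A=7 B=2 C=3)
  4. pour(A -> C) -> (A=0 B=2 C=10)
  5. pour(B -> A) -> (A=2 B=0 C=10)
Reached target in 5 moves.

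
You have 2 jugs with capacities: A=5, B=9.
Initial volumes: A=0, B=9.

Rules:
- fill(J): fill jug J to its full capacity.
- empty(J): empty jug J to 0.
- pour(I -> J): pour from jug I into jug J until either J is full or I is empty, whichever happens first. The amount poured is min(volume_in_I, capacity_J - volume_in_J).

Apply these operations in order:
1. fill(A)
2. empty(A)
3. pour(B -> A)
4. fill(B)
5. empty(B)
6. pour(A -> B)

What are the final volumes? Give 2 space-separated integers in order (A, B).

Answer: 0 5

Derivation:
Step 1: fill(A) -> (A=5 B=9)
Step 2: empty(A) -> (A=0 B=9)
Step 3: pour(B -> A) -> (A=5 B=4)
Step 4: fill(B) -> (A=5 B=9)
Step 5: empty(B) -> (A=5 B=0)
Step 6: pour(A -> B) -> (A=0 B=5)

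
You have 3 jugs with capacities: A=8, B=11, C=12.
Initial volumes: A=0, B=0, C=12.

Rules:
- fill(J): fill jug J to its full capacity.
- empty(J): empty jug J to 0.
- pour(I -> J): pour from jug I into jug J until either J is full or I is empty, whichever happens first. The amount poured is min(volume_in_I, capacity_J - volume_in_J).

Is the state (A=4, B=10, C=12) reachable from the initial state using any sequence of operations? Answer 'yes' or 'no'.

Answer: yes

Derivation:
BFS from (A=0, B=0, C=12):
  1. fill(B) -> (A=0 B=11 C=12)
  2. pour(C -> A) -> (A=8 B=11 C=4)
  3. empty(A) -> (A=0 B=11 C=4)
  4. pour(C -> A) -> (A=4 B=11 C=0)
  5. pour(B -> C) -> (A=4 B=0 C=11)
  6. fill(B) -> (A=4 B=11 C=11)
  7. pour(B -> C) -> (A=4 B=10 C=12)
Target reached → yes.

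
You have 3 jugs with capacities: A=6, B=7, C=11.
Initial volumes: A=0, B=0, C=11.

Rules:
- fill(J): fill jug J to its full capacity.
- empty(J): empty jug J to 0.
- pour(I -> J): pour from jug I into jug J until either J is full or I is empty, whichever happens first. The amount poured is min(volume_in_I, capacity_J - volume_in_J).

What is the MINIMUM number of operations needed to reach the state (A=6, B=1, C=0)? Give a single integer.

BFS from (A=0, B=0, C=11). One shortest path:
  1. fill(B) -> (A=0 B=7 C=11)
  2. empty(C) -> (A=0 B=7 C=0)
  3. pour(B -> A) -> (A=6 B=1 C=0)
Reached target in 3 moves.

Answer: 3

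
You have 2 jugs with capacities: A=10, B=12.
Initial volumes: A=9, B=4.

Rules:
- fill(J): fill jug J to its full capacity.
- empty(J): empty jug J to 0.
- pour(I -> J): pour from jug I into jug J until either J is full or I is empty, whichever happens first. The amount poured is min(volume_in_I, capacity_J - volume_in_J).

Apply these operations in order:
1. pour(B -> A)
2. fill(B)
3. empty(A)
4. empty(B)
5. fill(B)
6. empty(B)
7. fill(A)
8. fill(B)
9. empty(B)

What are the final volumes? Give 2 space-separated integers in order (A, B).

Step 1: pour(B -> A) -> (A=10 B=3)
Step 2: fill(B) -> (A=10 B=12)
Step 3: empty(A) -> (A=0 B=12)
Step 4: empty(B) -> (A=0 B=0)
Step 5: fill(B) -> (A=0 B=12)
Step 6: empty(B) -> (A=0 B=0)
Step 7: fill(A) -> (A=10 B=0)
Step 8: fill(B) -> (A=10 B=12)
Step 9: empty(B) -> (A=10 B=0)

Answer: 10 0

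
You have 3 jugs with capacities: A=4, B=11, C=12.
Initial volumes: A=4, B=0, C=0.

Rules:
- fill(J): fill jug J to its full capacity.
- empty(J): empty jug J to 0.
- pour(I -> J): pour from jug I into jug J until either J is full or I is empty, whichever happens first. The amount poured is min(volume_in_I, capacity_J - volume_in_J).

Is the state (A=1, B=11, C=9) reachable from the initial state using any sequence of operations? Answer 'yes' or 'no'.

Answer: yes

Derivation:
BFS from (A=4, B=0, C=0):
  1. fill(C) -> (A=4 B=0 C=12)
  2. pour(C -> B) -> (A=4 B=11 C=1)
  3. empty(B) -> (A=4 B=0 C=1)
  4. pour(A -> B) -> (A=0 B=4 C=1)
  5. fill(A) -> (A=4 B=4 C=1)
  6. pour(A -> B) -> (A=0 B=8 C=1)
  7. pour(C -> A) -> (A=1 B=8 C=0)
  8. fill(C) -> (A=1 B=8 C=12)
  9. pour(C -> B) -> (A=1 B=11 C=9)
Target reached → yes.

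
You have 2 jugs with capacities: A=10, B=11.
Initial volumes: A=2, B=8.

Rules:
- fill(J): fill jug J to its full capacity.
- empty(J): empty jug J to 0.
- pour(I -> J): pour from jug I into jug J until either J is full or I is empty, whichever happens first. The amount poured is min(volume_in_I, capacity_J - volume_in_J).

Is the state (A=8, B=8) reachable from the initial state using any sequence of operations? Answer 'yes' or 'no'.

Answer: no

Derivation:
BFS explored all 43 reachable states.
Reachable set includes: (0,0), (0,1), (0,2), (0,3), (0,4), (0,5), (0,6), (0,7), (0,8), (0,9), (0,10), (0,11) ...
Target (A=8, B=8) not in reachable set → no.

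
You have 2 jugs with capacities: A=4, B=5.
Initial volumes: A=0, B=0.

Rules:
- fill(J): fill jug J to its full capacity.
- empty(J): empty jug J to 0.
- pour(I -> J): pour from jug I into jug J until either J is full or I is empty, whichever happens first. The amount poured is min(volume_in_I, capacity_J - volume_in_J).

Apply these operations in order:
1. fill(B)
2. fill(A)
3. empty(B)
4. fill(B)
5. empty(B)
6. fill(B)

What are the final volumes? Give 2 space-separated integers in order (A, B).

Step 1: fill(B) -> (A=0 B=5)
Step 2: fill(A) -> (A=4 B=5)
Step 3: empty(B) -> (A=4 B=0)
Step 4: fill(B) -> (A=4 B=5)
Step 5: empty(B) -> (A=4 B=0)
Step 6: fill(B) -> (A=4 B=5)

Answer: 4 5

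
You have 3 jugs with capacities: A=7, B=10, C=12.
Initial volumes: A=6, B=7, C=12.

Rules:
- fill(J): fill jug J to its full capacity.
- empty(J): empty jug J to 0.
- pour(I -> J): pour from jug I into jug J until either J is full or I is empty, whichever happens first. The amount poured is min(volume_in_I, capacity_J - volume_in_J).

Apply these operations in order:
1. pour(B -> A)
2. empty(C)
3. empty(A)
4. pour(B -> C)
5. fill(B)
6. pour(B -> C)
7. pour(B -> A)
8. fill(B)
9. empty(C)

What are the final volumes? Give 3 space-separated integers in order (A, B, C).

Answer: 4 10 0

Derivation:
Step 1: pour(B -> A) -> (A=7 B=6 C=12)
Step 2: empty(C) -> (A=7 B=6 C=0)
Step 3: empty(A) -> (A=0 B=6 C=0)
Step 4: pour(B -> C) -> (A=0 B=0 C=6)
Step 5: fill(B) -> (A=0 B=10 C=6)
Step 6: pour(B -> C) -> (A=0 B=4 C=12)
Step 7: pour(B -> A) -> (A=4 B=0 C=12)
Step 8: fill(B) -> (A=4 B=10 C=12)
Step 9: empty(C) -> (A=4 B=10 C=0)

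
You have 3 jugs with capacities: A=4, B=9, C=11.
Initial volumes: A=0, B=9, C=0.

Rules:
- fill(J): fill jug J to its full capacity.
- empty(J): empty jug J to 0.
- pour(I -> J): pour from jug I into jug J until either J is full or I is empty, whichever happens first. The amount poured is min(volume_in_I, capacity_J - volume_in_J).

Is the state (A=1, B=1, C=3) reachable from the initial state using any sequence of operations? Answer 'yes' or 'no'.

Answer: no

Derivation:
BFS explored all 360 reachable states.
Reachable set includes: (0,0,0), (0,0,1), (0,0,2), (0,0,3), (0,0,4), (0,0,5), (0,0,6), (0,0,7), (0,0,8), (0,0,9), (0,0,10), (0,0,11) ...
Target (A=1, B=1, C=3) not in reachable set → no.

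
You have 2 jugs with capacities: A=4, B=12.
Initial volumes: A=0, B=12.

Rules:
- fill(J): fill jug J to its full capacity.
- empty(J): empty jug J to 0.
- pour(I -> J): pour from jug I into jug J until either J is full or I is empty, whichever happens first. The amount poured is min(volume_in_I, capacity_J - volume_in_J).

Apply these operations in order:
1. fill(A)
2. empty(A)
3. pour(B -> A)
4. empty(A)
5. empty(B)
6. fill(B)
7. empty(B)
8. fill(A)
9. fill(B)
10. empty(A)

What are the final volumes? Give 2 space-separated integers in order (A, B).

Step 1: fill(A) -> (A=4 B=12)
Step 2: empty(A) -> (A=0 B=12)
Step 3: pour(B -> A) -> (A=4 B=8)
Step 4: empty(A) -> (A=0 B=8)
Step 5: empty(B) -> (A=0 B=0)
Step 6: fill(B) -> (A=0 B=12)
Step 7: empty(B) -> (A=0 B=0)
Step 8: fill(A) -> (A=4 B=0)
Step 9: fill(B) -> (A=4 B=12)
Step 10: empty(A) -> (A=0 B=12)

Answer: 0 12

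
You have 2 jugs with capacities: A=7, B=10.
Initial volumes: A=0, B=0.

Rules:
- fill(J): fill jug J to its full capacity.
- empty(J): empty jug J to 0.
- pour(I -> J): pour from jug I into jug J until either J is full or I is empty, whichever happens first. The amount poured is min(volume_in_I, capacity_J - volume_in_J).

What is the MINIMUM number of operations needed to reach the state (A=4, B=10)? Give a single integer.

Answer: 4

Derivation:
BFS from (A=0, B=0). One shortest path:
  1. fill(A) -> (A=7 B=0)
  2. pour(A -> B) -> (A=0 B=7)
  3. fill(A) -> (A=7 B=7)
  4. pour(A -> B) -> (A=4 B=10)
Reached target in 4 moves.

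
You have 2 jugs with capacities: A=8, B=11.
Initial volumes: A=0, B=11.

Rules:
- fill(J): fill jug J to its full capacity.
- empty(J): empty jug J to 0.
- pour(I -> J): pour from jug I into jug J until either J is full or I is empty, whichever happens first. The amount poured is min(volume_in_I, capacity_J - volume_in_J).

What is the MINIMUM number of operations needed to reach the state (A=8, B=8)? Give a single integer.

Answer: 4

Derivation:
BFS from (A=0, B=11). One shortest path:
  1. fill(A) -> (A=8 B=11)
  2. empty(B) -> (A=8 B=0)
  3. pour(A -> B) -> (A=0 B=8)
  4. fill(A) -> (A=8 B=8)
Reached target in 4 moves.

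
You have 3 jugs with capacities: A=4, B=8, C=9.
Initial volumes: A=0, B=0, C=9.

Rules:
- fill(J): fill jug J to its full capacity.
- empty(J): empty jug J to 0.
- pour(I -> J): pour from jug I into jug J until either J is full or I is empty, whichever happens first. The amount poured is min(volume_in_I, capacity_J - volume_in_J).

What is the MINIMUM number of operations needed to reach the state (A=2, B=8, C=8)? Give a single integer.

BFS from (A=0, B=0, C=9). One shortest path:
  1. pour(C -> B) -> (A=0 B=8 C=1)
  2. empty(B) -> (A=0 B=0 C=1)
  3. pour(C -> A) -> (A=1 B=0 C=0)
  4. fill(C) -> (A=1 B=0 C=9)
  5. pour(C -> B) -> (A=1 B=8 C=1)
  6. pour(C -> A) -> (A=2 B=8 C=0)
  7. pour(B -> C) -> (A=2 B=0 C=8)
  8. fill(B) -> (A=2 B=8 C=8)
Reached target in 8 moves.

Answer: 8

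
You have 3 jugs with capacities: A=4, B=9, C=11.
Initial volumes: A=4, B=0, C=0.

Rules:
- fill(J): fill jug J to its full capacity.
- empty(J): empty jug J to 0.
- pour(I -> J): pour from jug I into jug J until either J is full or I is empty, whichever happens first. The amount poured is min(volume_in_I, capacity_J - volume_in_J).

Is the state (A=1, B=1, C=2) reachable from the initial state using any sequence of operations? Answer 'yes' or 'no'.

BFS explored all 360 reachable states.
Reachable set includes: (0,0,0), (0,0,1), (0,0,2), (0,0,3), (0,0,4), (0,0,5), (0,0,6), (0,0,7), (0,0,8), (0,0,9), (0,0,10), (0,0,11) ...
Target (A=1, B=1, C=2) not in reachable set → no.

Answer: no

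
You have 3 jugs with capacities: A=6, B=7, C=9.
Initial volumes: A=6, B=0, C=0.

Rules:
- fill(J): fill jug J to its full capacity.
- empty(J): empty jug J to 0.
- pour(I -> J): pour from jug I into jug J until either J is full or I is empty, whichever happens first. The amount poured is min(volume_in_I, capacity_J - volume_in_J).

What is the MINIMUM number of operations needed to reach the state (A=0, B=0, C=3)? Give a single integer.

Answer: 4

Derivation:
BFS from (A=6, B=0, C=0). One shortest path:
  1. empty(A) -> (A=0 B=0 C=0)
  2. fill(C) -> (A=0 B=0 C=9)
  3. pour(C -> A) -> (A=6 B=0 C=3)
  4. empty(A) -> (A=0 B=0 C=3)
Reached target in 4 moves.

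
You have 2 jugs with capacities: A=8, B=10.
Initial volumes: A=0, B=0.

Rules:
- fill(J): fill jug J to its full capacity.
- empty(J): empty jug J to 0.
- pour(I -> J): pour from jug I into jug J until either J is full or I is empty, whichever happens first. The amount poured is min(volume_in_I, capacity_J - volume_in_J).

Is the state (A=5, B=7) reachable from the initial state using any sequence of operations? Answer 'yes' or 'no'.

BFS explored all 18 reachable states.
Reachable set includes: (0,0), (0,2), (0,4), (0,6), (0,8), (0,10), (2,0), (2,10), (4,0), (4,10), (6,0), (6,10) ...
Target (A=5, B=7) not in reachable set → no.

Answer: no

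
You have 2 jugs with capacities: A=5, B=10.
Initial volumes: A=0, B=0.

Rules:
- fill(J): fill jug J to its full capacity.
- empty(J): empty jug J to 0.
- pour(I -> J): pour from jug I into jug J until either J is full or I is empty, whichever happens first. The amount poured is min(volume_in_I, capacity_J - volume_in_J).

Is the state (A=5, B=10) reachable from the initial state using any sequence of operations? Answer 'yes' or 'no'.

Answer: yes

Derivation:
BFS from (A=0, B=0):
  1. fill(A) -> (A=5 B=0)
  2. fill(B) -> (A=5 B=10)
Target reached → yes.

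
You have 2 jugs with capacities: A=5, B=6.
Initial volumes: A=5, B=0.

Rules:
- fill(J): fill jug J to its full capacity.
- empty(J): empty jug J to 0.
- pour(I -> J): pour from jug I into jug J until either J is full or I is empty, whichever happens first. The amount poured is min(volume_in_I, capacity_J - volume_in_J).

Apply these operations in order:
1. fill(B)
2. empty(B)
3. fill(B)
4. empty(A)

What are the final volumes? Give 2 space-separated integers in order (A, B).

Step 1: fill(B) -> (A=5 B=6)
Step 2: empty(B) -> (A=5 B=0)
Step 3: fill(B) -> (A=5 B=6)
Step 4: empty(A) -> (A=0 B=6)

Answer: 0 6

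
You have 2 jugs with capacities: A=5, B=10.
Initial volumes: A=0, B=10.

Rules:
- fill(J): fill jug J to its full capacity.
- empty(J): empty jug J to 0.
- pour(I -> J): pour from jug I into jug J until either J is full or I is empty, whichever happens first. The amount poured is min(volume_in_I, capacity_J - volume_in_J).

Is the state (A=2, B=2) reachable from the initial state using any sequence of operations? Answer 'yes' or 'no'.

BFS explored all 6 reachable states.
Reachable set includes: (0,0), (0,5), (0,10), (5,0), (5,5), (5,10)
Target (A=2, B=2) not in reachable set → no.

Answer: no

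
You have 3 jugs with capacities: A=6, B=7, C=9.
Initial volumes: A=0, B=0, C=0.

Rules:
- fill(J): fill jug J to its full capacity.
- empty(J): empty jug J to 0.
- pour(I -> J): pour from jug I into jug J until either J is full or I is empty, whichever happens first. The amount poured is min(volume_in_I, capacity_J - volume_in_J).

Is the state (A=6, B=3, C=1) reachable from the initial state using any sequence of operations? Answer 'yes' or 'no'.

BFS from (A=0, B=0, C=0):
  1. fill(B) -> (A=0 B=7 C=0)
  2. fill(C) -> (A=0 B=7 C=9)
  3. pour(C -> A) -> (A=6 B=7 C=3)
  4. empty(A) -> (A=0 B=7 C=3)
  5. pour(C -> A) -> (A=3 B=7 C=0)
  6. pour(B -> C) -> (A=3 B=0 C=7)
  7. pour(A -> B) -> (A=0 B=3 C=7)
  8. pour(C -> A) -> (A=6 B=3 C=1)
Target reached → yes.

Answer: yes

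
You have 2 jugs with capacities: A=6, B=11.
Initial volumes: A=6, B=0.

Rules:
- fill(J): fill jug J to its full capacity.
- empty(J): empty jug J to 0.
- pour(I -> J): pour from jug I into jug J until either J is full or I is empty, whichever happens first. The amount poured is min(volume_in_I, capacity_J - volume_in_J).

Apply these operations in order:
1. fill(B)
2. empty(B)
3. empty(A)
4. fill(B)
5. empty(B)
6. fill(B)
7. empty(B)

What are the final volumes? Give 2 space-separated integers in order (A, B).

Answer: 0 0

Derivation:
Step 1: fill(B) -> (A=6 B=11)
Step 2: empty(B) -> (A=6 B=0)
Step 3: empty(A) -> (A=0 B=0)
Step 4: fill(B) -> (A=0 B=11)
Step 5: empty(B) -> (A=0 B=0)
Step 6: fill(B) -> (A=0 B=11)
Step 7: empty(B) -> (A=0 B=0)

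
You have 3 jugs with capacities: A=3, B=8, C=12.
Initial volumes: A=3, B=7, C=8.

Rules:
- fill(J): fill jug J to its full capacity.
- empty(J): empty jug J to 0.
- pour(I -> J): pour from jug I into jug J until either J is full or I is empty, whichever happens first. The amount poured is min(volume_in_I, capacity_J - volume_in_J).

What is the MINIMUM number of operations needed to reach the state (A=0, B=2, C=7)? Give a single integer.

BFS from (A=3, B=7, C=8). One shortest path:
  1. empty(A) -> (A=0 B=7 C=8)
  2. pour(C -> B) -> (A=0 B=8 C=7)
  3. pour(B -> A) -> (A=3 B=5 C=7)
  4. empty(A) -> (A=0 B=5 C=7)
  5. pour(B -> A) -> (A=3 B=2 C=7)
  6. empty(A) -> (A=0 B=2 C=7)
Reached target in 6 moves.

Answer: 6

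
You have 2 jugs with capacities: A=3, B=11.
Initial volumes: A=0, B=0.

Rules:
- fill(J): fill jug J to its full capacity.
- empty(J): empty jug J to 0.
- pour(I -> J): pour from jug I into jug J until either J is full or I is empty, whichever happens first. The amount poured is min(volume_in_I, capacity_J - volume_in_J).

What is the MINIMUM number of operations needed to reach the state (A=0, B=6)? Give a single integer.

Answer: 4

Derivation:
BFS from (A=0, B=0). One shortest path:
  1. fill(A) -> (A=3 B=0)
  2. pour(A -> B) -> (A=0 B=3)
  3. fill(A) -> (A=3 B=3)
  4. pour(A -> B) -> (A=0 B=6)
Reached target in 4 moves.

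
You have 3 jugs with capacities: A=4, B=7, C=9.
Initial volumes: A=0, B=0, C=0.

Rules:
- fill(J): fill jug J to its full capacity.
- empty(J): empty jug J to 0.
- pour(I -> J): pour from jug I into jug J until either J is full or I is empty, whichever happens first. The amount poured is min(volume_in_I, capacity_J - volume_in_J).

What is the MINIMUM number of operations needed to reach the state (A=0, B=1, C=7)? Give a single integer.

BFS from (A=0, B=0, C=0). One shortest path:
  1. fill(A) -> (A=4 B=0 C=0)
  2. pour(A -> B) -> (A=0 B=4 C=0)
  3. fill(A) -> (A=4 B=4 C=0)
  4. pour(A -> B) -> (A=1 B=7 C=0)
  5. pour(B -> C) -> (A=1 B=0 C=7)
  6. pour(A -> B) -> (A=0 B=1 C=7)
Reached target in 6 moves.

Answer: 6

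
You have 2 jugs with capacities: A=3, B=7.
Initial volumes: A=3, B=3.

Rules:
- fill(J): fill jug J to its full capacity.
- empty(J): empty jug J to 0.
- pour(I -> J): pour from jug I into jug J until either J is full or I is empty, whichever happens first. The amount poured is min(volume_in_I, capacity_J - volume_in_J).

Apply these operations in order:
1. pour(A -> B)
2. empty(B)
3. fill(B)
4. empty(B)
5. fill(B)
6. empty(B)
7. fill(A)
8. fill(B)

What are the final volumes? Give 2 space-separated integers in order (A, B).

Answer: 3 7

Derivation:
Step 1: pour(A -> B) -> (A=0 B=6)
Step 2: empty(B) -> (A=0 B=0)
Step 3: fill(B) -> (A=0 B=7)
Step 4: empty(B) -> (A=0 B=0)
Step 5: fill(B) -> (A=0 B=7)
Step 6: empty(B) -> (A=0 B=0)
Step 7: fill(A) -> (A=3 B=0)
Step 8: fill(B) -> (A=3 B=7)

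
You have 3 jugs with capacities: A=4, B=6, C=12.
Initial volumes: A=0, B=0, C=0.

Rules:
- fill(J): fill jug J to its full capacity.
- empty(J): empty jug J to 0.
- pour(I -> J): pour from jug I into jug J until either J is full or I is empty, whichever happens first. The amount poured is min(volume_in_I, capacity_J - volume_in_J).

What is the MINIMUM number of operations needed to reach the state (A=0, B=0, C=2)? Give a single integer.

BFS from (A=0, B=0, C=0). One shortest path:
  1. fill(B) -> (A=0 B=6 C=0)
  2. pour(B -> A) -> (A=4 B=2 C=0)
  3. empty(A) -> (A=0 B=2 C=0)
  4. pour(B -> C) -> (A=0 B=0 C=2)
Reached target in 4 moves.

Answer: 4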